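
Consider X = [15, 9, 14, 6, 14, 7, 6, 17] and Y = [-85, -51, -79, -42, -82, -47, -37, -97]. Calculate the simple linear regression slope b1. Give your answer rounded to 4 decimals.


First compute the means: xbar = 11.0000, ybar = -65.0000.
Then S_xx = sum((xi - xbar)^2) = 140.0000.
S_xy = sum((xi - xbar)(yi - ybar)) = -720.0000.
b1 = S_xy / S_xx = -720.0000 / 140.0000 = -5.1429.

-5.1429


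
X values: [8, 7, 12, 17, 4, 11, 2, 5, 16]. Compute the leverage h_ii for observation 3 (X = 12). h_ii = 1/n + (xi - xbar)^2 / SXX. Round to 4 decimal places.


n = 9, xbar = 9.1111.
SXX = sum((xi - xbar)^2) = 220.8889.
h = 1/9 + (12 - 9.1111)^2 / 220.8889 = 0.1489.

0.1489


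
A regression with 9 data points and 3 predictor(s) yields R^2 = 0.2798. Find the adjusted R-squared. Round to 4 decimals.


Using the formula:
(1 - 0.2798) = 0.7202.
Multiply by 8/5: 0.7202 * 8 = 5.7616, then 5.7616 / 5 = 1.1523.
Adj R^2 = 1 - 1.1523 = -0.1523.

-0.1523


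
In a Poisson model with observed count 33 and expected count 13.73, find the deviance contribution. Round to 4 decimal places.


Compute y*ln(y/mu) = 33*ln(33/13.73) = 33*0.876924 = 28.938492.
y - mu = 19.27.
D = 2*(28.938492 - (19.27)) = 19.336984, which rounds to 19.3370.

19.3370


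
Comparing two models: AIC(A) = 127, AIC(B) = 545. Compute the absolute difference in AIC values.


|AIC_A - AIC_B| = |127 - 545| = 418.
Model A is preferred (lower AIC).

418


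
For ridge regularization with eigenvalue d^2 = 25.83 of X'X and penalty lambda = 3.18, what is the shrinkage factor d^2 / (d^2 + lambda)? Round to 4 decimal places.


d^2 + lambda = 25.83 + 3.18 = 29.0100.
Shrinkage factor = 25.83/29.0100 = 0.8904.

0.8904


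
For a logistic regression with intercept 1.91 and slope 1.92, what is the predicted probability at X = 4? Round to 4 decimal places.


Linear predictor: z = 1.91 + 1.92 * 4 = 9.5900.
P = 1/(1 + exp(-9.5900)) = 1/(1 + 0.0001) = 0.9999.

0.9999


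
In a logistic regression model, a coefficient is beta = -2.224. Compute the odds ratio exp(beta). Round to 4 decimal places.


The odds ratio is computed as:
OR = e^(-2.224) = 0.1082.

0.1082


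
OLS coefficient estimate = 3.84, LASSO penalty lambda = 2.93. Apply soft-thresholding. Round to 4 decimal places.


Absolute value: |3.84| = 3.84.
Compare to lambda = 2.93.
Since |beta| > lambda, coefficient = sign(beta)*(|beta| - lambda) = 0.9100.

0.9100


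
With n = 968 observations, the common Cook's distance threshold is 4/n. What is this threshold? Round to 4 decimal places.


Using the rule of thumb:
Threshold = 4 / 968 = 0.0041.

0.0041


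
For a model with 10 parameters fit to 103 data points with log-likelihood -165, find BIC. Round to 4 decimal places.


ln(103) = 4.634729.
k * ln(n) = 10 * 4.634729 = 46.347290.
-2L = 330.
BIC = 46.347290 + 330 = 376.347290, which rounds to 376.3473.

376.3473


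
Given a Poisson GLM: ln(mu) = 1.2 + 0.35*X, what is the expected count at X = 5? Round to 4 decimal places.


eta = 1.2 + 0.35 * 5 = 2.9500.
mu = exp(2.9500) = 19.1060.

19.1060


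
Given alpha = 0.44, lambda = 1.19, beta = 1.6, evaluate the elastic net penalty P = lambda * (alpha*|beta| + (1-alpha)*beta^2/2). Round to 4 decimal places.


L1 component = 0.44 * |1.6| = 0.7040.
L2 component = 0.56 * 1.6^2 / 2 = 0.7168.
Penalty = 1.19 * (0.7040 + 0.7168) = 1.19 * 1.4208 = 1.6908.

1.6908


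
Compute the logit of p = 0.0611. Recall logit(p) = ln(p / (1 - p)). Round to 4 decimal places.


The odds are p/(1-p) = 0.0611 / 0.9389 = 0.0651.
logit(p) = ln(0.0651) = -2.7322.

-2.7322


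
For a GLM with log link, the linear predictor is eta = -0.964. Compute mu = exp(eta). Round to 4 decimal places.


mu = exp(eta) = exp(-0.964).
= 0.3814.

0.3814


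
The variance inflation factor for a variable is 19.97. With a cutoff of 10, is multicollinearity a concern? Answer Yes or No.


Compare VIF = 19.97 to the threshold of 10.
19.97 >= 10, so the answer is Yes.

Yes


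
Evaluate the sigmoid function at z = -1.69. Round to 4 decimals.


exp(1.6900) = 5.4195.
1 + exp(-z) = 6.4195.
sigmoid = 1/6.4195 = 0.1558.

0.1558


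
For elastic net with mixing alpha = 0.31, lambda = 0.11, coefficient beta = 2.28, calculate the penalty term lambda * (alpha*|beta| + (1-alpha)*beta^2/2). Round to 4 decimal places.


alpha * |beta| = 0.31 * 2.28 = 0.7068.
(1-alpha) * beta^2/2 = 0.69 * 5.1984/2 = 1.7934.
Total = 0.11 * (0.7068 + 1.7934) = 0.2750.

0.2750


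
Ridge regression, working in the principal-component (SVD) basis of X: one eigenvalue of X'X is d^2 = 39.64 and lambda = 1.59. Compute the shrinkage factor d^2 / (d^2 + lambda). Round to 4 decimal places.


Compute the denominator: 39.64 + 1.59 = 41.2300.
Shrinkage factor = 39.64 / 41.2300 = 0.9614.

0.9614


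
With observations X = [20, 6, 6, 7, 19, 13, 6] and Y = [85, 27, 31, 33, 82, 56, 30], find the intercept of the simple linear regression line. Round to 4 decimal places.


Compute b1 = 4.0042 from the OLS formula.
With xbar = 11.0000 and ybar = 49.1429, the intercept is:
b0 = 49.1429 - 4.0042 * 11.0000 = 5.0970.

5.0970


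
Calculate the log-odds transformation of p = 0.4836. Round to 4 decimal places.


The odds are p/(1-p) = 0.4836 / 0.5164 = 0.9365.
logit(p) = ln(0.9365) = -0.0656.

-0.0656


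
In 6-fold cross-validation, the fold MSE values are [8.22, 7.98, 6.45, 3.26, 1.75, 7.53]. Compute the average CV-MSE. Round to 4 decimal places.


Total MSE across folds = 35.1900.
CV-MSE = 35.1900/6 = 5.8650.

5.8650


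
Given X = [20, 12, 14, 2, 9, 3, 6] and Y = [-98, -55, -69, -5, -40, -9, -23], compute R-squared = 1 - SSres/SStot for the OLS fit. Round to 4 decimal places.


The fitted line is Y = 6.8374 + -5.2555*X.
SSres = 11.5461, SStot = 6853.4286.
R^2 = 1 - SSres/SStot = 0.9983.

0.9983


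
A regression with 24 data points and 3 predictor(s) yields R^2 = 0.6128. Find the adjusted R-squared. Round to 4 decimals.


Adjusted R^2 = 1 - (1 - R^2) * (n-1)/(n-p-1).
(1 - R^2) = 0.3872.
(n-1)/(n-p-1) = 23/20.
(1 - R^2) * (n-1) = 0.3872 * 23 = 8.9056.
Divide by (n-p-1): 8.9056 / 20 = 0.4453.
Adj R^2 = 1 - 0.4453 = 0.5547.

0.5547


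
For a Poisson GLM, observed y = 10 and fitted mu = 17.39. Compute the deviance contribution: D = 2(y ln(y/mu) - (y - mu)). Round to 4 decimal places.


First: ln(10/17.39) = -0.553310.
Then: 10 * -0.553310 = -5.533100.
y - mu = 10 - 17.39 = -7.39.
D = 2(-5.533100 - -7.39) = 3.713800, which rounds to 3.7138.

3.7138


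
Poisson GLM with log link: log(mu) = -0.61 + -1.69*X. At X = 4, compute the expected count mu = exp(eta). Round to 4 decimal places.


Compute eta = -0.61 + -1.69 * 4 = -7.3700.
Apply inverse link: mu = e^-7.3700 = 0.0006.

0.0006


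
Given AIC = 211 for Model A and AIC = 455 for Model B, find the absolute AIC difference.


|AIC_A - AIC_B| = |211 - 455| = 244.
Model A is preferred (lower AIC).

244


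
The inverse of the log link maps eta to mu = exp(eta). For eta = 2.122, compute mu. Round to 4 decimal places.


Apply the inverse link:
mu = e^2.122 = 8.3478.

8.3478


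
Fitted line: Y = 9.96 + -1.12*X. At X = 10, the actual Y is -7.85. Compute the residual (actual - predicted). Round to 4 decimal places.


Predicted = 9.96 + -1.12 * 10 = -1.2400.
Residual = -7.85 - -1.2400 = -6.6100.

-6.6100


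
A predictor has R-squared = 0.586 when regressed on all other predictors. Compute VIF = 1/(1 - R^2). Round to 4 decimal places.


Denominator: 1 - 0.586 = 0.414.
VIF = 1 / 0.414 = 2.4155.

2.4155


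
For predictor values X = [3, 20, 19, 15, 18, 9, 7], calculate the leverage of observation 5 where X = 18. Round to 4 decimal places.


n = 7, xbar = 13.0000.
SXX = sum((xi - xbar)^2) = 266.0000.
h = 1/7 + (18 - 13.0000)^2 / 266.0000 = 0.2368.

0.2368


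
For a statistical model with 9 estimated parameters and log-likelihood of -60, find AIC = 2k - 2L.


AIC = 2*9 - 2*(-60).
= 18 + 120 = 138.

138


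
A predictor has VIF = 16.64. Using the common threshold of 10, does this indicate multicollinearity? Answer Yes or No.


Check: VIF = 16.64 vs threshold = 10.
Since 16.64 >= 10, the answer is Yes.

Yes


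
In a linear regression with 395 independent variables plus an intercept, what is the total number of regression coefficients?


Each predictor gets one coefficient, plus one intercept.
Total parameters = 395 + 1 = 396.

396


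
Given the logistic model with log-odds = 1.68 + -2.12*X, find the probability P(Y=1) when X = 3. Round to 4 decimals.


Linear predictor: z = 1.68 + -2.12 * 3 = -4.6800.
P = 1/(1 + exp(4.6800)) = 1/(1 + 107.7701) = 0.0092.

0.0092


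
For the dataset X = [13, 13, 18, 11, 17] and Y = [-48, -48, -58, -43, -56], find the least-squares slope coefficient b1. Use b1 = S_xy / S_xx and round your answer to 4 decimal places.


First compute the means: xbar = 14.4000, ybar = -50.6000.
Then S_xx = sum((xi - xbar)^2) = 35.2000.
S_xy = sum((xi - xbar)(yi - ybar)) = -73.8000.
b1 = S_xy / S_xx = -73.8000 / 35.2000 = -2.0966.

-2.0966


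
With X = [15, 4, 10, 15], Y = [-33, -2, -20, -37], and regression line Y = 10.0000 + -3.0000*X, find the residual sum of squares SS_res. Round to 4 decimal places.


Compute predicted values, then residuals = yi - yhat_i.
Residuals: [2.0000, 0.0000, 0.0000, -2.0000].
SSres = sum(residual^2) = 8.0000.

8.0000


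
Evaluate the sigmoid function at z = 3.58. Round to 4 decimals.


First, exp(-3.5800) = 0.0279.
Then sigma(z) = 1/(1 + 0.0279) = 0.9729.

0.9729


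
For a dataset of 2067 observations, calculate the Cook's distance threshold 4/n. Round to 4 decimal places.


Cook's distance cutoff = 4/n = 4/2067.
= 0.0019.

0.0019


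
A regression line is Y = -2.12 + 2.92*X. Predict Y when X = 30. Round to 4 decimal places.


Plug X = 30 into Y = -2.12 + 2.92*X:
Y = -2.12 + 87.6000 = 85.4800.

85.4800


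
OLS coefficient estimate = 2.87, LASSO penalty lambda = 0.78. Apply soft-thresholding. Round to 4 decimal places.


|beta_OLS| = 2.87.
lambda = 0.78.
Since |beta| > lambda, coefficient = sign(beta)*(|beta| - lambda) = 2.0900.
Result = 2.0900.

2.0900


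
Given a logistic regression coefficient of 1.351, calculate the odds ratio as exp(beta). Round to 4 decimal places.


Odds ratio = exp(beta) = exp(1.351).
= 3.8613.

3.8613


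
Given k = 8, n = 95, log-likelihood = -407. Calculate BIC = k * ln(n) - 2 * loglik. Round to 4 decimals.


Compute k*ln(n) = 8*ln(95) = 8*4.553877 = 36.431016.
Then -2*loglik = 814.
BIC = 36.431016 + 814 = 850.431016, which rounds to 850.4310.

850.4310


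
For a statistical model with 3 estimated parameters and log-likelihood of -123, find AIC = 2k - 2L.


Compute:
2k = 2*3 = 6.
-2*loglik = -2*(-123) = 246.
AIC = 6 + 246 = 252.

252


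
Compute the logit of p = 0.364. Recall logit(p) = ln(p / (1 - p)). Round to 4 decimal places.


1 - p = 0.636.
p/(1-p) = 0.5723.
logit = ln(0.5723) = -0.5580.

-0.5580


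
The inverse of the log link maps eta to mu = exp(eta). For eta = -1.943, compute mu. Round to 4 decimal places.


mu = exp(eta) = exp(-1.943).
= 0.1433.

0.1433


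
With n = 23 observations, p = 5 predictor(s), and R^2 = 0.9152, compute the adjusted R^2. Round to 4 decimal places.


Adjusted R^2 = 1 - (1 - R^2) * (n-1)/(n-p-1).
(1 - R^2) = 0.0848.
(n-1)/(n-p-1) = 22/17.
(1 - R^2) * (n-1) = 0.0848 * 22 = 1.8656.
Divide by (n-p-1): 1.8656 / 17 = 0.1097.
Adj R^2 = 1 - 0.1097 = 0.8903.

0.8903


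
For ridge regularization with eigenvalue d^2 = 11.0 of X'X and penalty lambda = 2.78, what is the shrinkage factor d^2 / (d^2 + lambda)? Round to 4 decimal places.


Denominator = d^2 + lambda = 11.0 + 2.78 = 13.7800.
Shrinkage = 11.0 / 13.7800 = 0.7983.

0.7983


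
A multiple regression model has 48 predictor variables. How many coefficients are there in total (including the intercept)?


Total coefficients = number of predictors + 1 (for the intercept).
= 48 + 1 = 49.

49


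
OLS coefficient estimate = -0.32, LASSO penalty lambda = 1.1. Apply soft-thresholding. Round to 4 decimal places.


Absolute value: |-0.32| = 0.32.
Compare to lambda = 1.1.
Since |beta| <= lambda, the coefficient is set to 0.

0.0000


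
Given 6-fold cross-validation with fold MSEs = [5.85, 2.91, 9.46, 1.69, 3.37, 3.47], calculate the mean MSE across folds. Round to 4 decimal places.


Add all fold MSEs: 26.7500.
Divide by k = 6: 26.7500/6 = 4.4583.

4.4583


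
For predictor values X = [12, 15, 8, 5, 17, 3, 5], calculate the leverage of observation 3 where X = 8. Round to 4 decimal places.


Compute xbar = 9.2857 with n = 7 observations.
SXX = 177.4286.
Leverage = 1/7 + (8 - 9.2857)^2/177.4286 = 0.1522.

0.1522


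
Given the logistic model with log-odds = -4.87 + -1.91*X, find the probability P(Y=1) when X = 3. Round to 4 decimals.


Compute z = -4.87 + (-1.91)(3) = -10.6000.
exp(-z) = 40134.8374.
P = 1/(1 + 40134.8374) = 0.0000.

0.0000


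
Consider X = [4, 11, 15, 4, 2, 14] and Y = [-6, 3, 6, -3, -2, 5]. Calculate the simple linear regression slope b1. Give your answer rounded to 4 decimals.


First compute the means: xbar = 8.3333, ybar = 0.5000.
Then S_xx = sum((xi - xbar)^2) = 161.3333.
S_xy = sum((xi - xbar)(yi - ybar)) = 128.0000.
b1 = S_xy / S_xx = 128.0000 / 161.3333 = 0.7934.

0.7934


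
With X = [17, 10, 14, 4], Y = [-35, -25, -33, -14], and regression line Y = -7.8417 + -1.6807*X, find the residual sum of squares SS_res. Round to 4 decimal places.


Predicted values from Y = -7.8417 + -1.6807*X.
Residuals: [1.4136, -0.3513, -1.6285, 0.5645].
SSres = 5.0923.

5.0923


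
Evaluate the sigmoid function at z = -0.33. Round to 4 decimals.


exp(0.3300) = 1.3910.
1 + exp(-z) = 2.3910.
sigmoid = 1/2.3910 = 0.4182.

0.4182


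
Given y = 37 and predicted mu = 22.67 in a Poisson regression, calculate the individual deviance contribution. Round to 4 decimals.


y/mu = 37/22.67 = 1.632113 (approx.), and ln(37/22.67) = 0.489875.
y * ln(y/mu) = 37 * 0.489875 = 18.125375.
y - mu = 14.33.
D = 2 * (18.125375 - 14.33) = 7.590750, which rounds to 7.5908.

7.5908


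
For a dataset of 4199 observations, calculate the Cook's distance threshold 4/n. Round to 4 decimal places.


The threshold is 4/n.
4/4199 = 0.0010.

0.0010


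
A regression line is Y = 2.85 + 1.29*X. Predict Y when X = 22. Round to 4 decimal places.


Substitute X = 22 into the equation:
Y = 2.85 + 1.29 * 22 = 2.85 + 28.3800 = 31.2300.

31.2300


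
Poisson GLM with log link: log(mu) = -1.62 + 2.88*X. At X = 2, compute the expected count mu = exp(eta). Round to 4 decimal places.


Compute eta = -1.62 + 2.88 * 2 = 4.1400.
Apply inverse link: mu = e^4.1400 = 62.8028.

62.8028


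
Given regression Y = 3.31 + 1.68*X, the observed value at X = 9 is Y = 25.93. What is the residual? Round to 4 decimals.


Compute yhat = 3.31 + (1.68)(9) = 18.4300.
Residual = actual - predicted = 25.93 - 18.4300 = 7.5000.

7.5000


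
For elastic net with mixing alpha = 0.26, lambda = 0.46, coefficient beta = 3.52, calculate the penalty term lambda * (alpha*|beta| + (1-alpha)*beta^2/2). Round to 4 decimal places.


L1 component = 0.26 * |3.52| = 0.9152.
L2 component = 0.74 * 3.52^2 / 2 = 4.5844.
Penalty = 0.46 * (0.9152 + 4.5844) = 0.46 * 5.4996 = 2.5298.

2.5298


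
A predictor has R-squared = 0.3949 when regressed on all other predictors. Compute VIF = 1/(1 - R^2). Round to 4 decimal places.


Denominator: 1 - 0.3949 = 0.6051.
VIF = 1 / 0.6051 = 1.6526.

1.6526


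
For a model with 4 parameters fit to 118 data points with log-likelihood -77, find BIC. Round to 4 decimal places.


k * ln(n) = 4 * ln(118) = 4 * 4.770685 = 19.082740.
-2 * loglik = -2 * (-77) = 154.
BIC = 19.082740 + 154 = 173.082740, which rounds to 173.0827.

173.0827


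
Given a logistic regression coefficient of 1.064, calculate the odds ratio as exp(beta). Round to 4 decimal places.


exp(1.064) = 2.8979.
So the odds ratio is 2.8979.

2.8979


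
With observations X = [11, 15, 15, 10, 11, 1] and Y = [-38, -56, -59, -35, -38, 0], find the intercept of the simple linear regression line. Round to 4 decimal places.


The slope is b1 = -4.0913.
Sample means are xbar = 10.5000 and ybar = -37.6667.
Intercept: b0 = -37.6667 - (-4.0913)(10.5000) = 5.2915.

5.2915


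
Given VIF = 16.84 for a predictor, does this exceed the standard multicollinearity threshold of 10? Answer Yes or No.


The threshold is 10.
VIF = 16.84 is >= 10.
Multicollinearity indication: Yes.

Yes


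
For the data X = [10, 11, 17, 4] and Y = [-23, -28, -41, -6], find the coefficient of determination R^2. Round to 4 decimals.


After computing the OLS fit (b0=3.9118, b1=-2.7059):
SSres = 6.6471, SStot = 629.0000.
R^2 = 1 - 6.6471/629.0000 = 0.9894.

0.9894


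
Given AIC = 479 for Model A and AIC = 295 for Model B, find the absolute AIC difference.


|AIC_A - AIC_B| = |479 - 295| = 184.
Model B is preferred (lower AIC).

184


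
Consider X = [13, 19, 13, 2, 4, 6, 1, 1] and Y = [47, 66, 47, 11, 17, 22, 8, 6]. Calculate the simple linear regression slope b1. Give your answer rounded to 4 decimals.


First compute the means: xbar = 7.3750, ybar = 28.0000.
Then S_xx = sum((xi - xbar)^2) = 321.8750.
S_xy = sum((xi - xbar)(yi - ybar)) = 1060.0000.
b1 = S_xy / S_xx = 1060.0000 / 321.8750 = 3.2932.

3.2932


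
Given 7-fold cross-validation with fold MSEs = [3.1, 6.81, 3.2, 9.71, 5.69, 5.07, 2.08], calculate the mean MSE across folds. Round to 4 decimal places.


Sum of fold MSEs = 35.6600.
Average = 35.6600 / 7 = 5.0943.

5.0943


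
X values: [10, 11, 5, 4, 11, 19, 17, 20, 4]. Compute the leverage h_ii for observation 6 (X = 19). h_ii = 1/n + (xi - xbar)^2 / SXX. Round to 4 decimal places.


Mean of X: xbar = 11.2222.
SXX = 315.5556.
For X = 19: h = 1/9 + (19 - 11.2222)^2/315.5556 = 0.3028.

0.3028


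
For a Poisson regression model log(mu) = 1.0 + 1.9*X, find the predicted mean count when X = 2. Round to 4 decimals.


eta = 1.0 + 1.9 * 2 = 4.8000.
mu = exp(4.8000) = 121.5104.

121.5104


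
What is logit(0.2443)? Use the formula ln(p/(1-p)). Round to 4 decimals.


Compute the odds: 0.2443/0.7557 = 0.3233.
Take the natural log: ln(0.3233) = -1.1292.

-1.1292


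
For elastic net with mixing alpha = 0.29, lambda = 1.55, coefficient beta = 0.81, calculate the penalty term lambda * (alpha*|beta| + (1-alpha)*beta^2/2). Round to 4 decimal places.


Compute:
L1 = 0.29 * 0.81 = 0.2349.
L2 = 0.71 * 0.81^2 / 2 = 0.2329.
Penalty = 1.55 * (0.2349 + 0.2329) = 0.7251.

0.7251


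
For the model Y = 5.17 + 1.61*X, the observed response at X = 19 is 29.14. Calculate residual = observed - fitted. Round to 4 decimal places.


Predicted = 5.17 + 1.61 * 19 = 35.7600.
Residual = 29.14 - 35.7600 = -6.6200.

-6.6200


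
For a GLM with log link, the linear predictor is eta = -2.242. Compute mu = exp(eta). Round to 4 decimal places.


The inverse log link gives:
mu = exp(-2.242) = 0.1062.

0.1062


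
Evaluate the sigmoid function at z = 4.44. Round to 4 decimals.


exp(-4.4400) = 0.0118.
1 + exp(-z) = 1.0118.
sigmoid = 1/1.0118 = 0.9883.

0.9883


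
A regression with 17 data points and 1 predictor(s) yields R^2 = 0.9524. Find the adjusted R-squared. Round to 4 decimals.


Using the formula:
(1 - 0.9524) = 0.0476.
Multiply by 16/15: 0.0476 * 16 = 0.7616, then 0.7616 / 15 = 0.0508.
Adj R^2 = 1 - 0.0508 = 0.9492.

0.9492


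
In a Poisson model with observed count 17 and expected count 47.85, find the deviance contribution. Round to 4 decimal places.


y/mu = 17/47.85 = 0.355277 (approx.), and ln(17/47.85) = -1.034858.
y * ln(y/mu) = 17 * -1.034858 = -17.592586.
y - mu = -30.85.
D = 2 * (-17.592586 - -30.85) = 26.514828, which rounds to 26.5148.

26.5148


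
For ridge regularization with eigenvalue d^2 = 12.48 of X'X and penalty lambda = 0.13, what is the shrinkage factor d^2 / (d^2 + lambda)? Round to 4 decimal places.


Denominator = d^2 + lambda = 12.48 + 0.13 = 12.6100.
Shrinkage = 12.48 / 12.6100 = 0.9897.

0.9897


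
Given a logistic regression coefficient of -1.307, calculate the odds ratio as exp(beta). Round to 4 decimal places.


exp(-1.307) = 0.2706.
So the odds ratio is 0.2706.

0.2706


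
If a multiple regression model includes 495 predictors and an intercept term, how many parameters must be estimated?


Each predictor gets one coefficient, plus one intercept.
Total parameters = 495 + 1 = 496.

496


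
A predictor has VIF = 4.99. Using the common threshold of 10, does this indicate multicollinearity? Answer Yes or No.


The threshold is 10.
VIF = 4.99 is < 10.
Multicollinearity indication: No.

No


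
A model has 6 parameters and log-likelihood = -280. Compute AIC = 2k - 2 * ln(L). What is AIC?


AIC = 2*6 - 2*(-280).
= 12 + 560 = 572.

572


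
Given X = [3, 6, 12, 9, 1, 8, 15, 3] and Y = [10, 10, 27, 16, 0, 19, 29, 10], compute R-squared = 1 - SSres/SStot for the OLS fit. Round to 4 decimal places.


After computing the OLS fit (b0=1.4382, b1=1.9210):
SSres = 55.8573, SStot = 656.8750.
R^2 = 1 - 55.8573/656.8750 = 0.9150.

0.9150


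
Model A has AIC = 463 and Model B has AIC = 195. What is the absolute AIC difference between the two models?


Absolute difference = |463 - 195| = 268.
The model with lower AIC (B) is preferred.

268


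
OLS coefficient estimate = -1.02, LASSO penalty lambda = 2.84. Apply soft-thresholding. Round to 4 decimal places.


Absolute value: |-1.02| = 1.02.
Compare to lambda = 2.84.
Since |beta| <= lambda, the coefficient is set to 0.

0.0000


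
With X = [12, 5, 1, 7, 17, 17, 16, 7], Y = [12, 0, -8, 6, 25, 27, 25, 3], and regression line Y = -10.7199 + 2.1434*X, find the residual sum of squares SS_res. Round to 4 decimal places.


Predicted values from Y = -10.7199 + 2.1434*X.
Residuals: [-3.0009, 0.0029, 0.5765, 1.7161, -0.7179, 1.2821, 1.4255, -1.2839].
SSres = 18.1224.

18.1224


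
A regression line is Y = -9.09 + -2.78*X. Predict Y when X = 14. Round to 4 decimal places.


Plug X = 14 into Y = -9.09 + -2.78*X:
Y = -9.09 + -38.9200 = -48.0100.

-48.0100


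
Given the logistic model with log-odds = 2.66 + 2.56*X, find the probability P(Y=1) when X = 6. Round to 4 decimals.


Linear predictor: z = 2.66 + 2.56 * 6 = 18.0200.
P = 1/(1 + exp(-18.0200)) = 1/(1 + 0.0000) = 1.0000.

1.0000


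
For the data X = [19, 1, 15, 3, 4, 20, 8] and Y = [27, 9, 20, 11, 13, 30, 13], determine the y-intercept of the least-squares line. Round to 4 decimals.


First find the slope: b1 = 1.0133.
Means: xbar = 10.0000, ybar = 17.5714.
b0 = ybar - b1 * xbar = 17.5714 - 1.0133 * 10.0000 = 7.4384.

7.4384


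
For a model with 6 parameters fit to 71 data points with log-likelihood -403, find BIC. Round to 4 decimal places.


ln(71) = 4.262680.
k * ln(n) = 6 * 4.262680 = 25.576080.
-2L = 806.
BIC = 25.576080 + 806 = 831.576080, which rounds to 831.5761.

831.5761


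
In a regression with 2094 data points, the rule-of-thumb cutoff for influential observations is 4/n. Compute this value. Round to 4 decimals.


The threshold is 4/n.
4/2094 = 0.0019.

0.0019


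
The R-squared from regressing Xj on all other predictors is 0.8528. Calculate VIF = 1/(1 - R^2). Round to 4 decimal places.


Using VIF = 1/(1 - R^2_j):
1 - 0.8528 = 0.1472.
VIF = 6.7935.

6.7935


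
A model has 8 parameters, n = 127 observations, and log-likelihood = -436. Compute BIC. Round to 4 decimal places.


ln(127) = 4.844187.
k * ln(n) = 8 * 4.844187 = 38.753496.
-2L = 872.
BIC = 38.753496 + 872 = 910.753496, which rounds to 910.7535.

910.7535


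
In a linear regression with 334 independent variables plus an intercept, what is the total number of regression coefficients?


Each predictor gets one coefficient, plus one intercept.
Total parameters = 334 + 1 = 335.

335


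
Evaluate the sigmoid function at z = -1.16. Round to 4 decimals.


exp(1.1600) = 3.1899.
1 + exp(-z) = 4.1899.
sigmoid = 1/4.1899 = 0.2387.

0.2387


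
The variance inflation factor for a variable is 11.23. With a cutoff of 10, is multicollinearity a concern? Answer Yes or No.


Check: VIF = 11.23 vs threshold = 10.
Since 11.23 >= 10, the answer is Yes.

Yes


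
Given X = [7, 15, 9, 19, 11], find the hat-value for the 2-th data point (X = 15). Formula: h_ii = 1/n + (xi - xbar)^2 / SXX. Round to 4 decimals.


n = 5, xbar = 12.2000.
SXX = sum((xi - xbar)^2) = 92.8000.
h = 1/5 + (15 - 12.2000)^2 / 92.8000 = 0.2845.

0.2845


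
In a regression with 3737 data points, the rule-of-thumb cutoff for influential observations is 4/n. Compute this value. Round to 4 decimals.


The threshold is 4/n.
4/3737 = 0.0011.

0.0011


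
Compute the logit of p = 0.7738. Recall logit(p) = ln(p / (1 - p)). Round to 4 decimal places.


The odds are p/(1-p) = 0.7738 / 0.2262 = 3.4209.
logit(p) = ln(3.4209) = 1.2299.

1.2299


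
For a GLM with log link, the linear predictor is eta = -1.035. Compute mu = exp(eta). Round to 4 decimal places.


The inverse log link gives:
mu = exp(-1.035) = 0.3552.

0.3552


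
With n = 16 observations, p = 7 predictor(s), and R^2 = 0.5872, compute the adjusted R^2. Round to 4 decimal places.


Plug in: Adj R^2 = 1 - (1 - 0.5872) * 15/8.
= 1 - 0.4128 * 15/8
= 1 - 6.1920 / 8
= 1 - 0.7740 = 0.2260.

0.2260


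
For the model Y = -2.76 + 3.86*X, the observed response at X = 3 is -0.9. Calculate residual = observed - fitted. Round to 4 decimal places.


Predicted = -2.76 + 3.86 * 3 = 8.8200.
Residual = -0.9 - 8.8200 = -9.7200.

-9.7200


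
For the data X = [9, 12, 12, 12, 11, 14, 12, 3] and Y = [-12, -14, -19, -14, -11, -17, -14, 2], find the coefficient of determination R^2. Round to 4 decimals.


The fitted line is Y = 6.3975 + -1.7668*X.
SSres = 32.5321, SStot = 281.8750.
R^2 = 1 - SSres/SStot = 0.8846.

0.8846


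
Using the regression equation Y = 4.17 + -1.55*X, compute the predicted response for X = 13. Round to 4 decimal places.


Substitute X = 13 into the equation:
Y = 4.17 + -1.55 * 13 = 4.17 + -20.1500 = -15.9800.

-15.9800


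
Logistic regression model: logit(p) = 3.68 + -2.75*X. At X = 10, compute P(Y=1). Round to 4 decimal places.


Compute z = 3.68 + (-2.75)(10) = -23.8200.
exp(-z) = 22125574641.4934.
P = 1/(1 + 22125574641.4934) = 0.0000.

0.0000


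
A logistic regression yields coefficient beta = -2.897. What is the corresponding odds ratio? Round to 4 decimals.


exp(-2.897) = 0.0552.
So the odds ratio is 0.0552.

0.0552


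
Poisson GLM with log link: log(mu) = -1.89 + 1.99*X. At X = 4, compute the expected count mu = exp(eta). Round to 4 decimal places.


eta = -1.89 + 1.99 * 4 = 6.0700.
mu = exp(6.0700) = 432.6807.

432.6807


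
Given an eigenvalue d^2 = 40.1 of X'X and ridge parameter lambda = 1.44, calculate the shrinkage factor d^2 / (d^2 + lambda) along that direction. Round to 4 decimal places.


d^2 + lambda = 40.1 + 1.44 = 41.5400.
Shrinkage factor = 40.1/41.5400 = 0.9653.

0.9653


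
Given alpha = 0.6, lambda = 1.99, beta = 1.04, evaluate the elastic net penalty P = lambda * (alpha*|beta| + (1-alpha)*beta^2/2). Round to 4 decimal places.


Compute:
L1 = 0.6 * 1.04 = 0.6240.
L2 = 0.4 * 1.04^2 / 2 = 0.2163.
Penalty = 1.99 * (0.6240 + 0.2163) = 1.6722.

1.6722


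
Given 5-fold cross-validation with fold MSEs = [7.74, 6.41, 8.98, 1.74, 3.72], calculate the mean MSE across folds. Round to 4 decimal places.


Total MSE across folds = 28.5900.
CV-MSE = 28.5900/5 = 5.7180.

5.7180


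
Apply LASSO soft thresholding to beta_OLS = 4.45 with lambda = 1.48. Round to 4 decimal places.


|beta_OLS| = 4.45.
lambda = 1.48.
Since |beta| > lambda, coefficient = sign(beta)*(|beta| - lambda) = 2.9700.
Result = 2.9700.

2.9700


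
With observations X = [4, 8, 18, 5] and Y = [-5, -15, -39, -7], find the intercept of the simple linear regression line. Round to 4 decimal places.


The slope is b1 = -2.4399.
Sample means are xbar = 8.7500 and ybar = -16.5000.
Intercept: b0 = -16.5000 - (-2.4399)(8.7500) = 4.8493.

4.8493


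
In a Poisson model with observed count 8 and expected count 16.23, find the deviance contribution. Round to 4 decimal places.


y/mu = 8/16.23 = 0.492914 (approx.), and ln(8/16.23) = -0.707420.
y * ln(y/mu) = 8 * -0.707420 = -5.659360.
y - mu = -8.23.
D = 2 * (-5.659360 - -8.23) = 5.141280, which rounds to 5.1413.

5.1413


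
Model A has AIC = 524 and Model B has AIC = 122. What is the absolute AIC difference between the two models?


Compute |524 - 122| = 402.
Model B has the smaller AIC.

402


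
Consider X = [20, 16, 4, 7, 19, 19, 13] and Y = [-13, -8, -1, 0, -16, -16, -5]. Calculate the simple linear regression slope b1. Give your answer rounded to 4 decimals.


First compute the means: xbar = 14.0000, ybar = -8.4286.
Then S_xx = sum((xi - xbar)^2) = 240.0000.
S_xy = sum((xi - xbar)(yi - ybar)) = -239.0000.
b1 = S_xy / S_xx = -239.0000 / 240.0000 = -0.9958.

-0.9958


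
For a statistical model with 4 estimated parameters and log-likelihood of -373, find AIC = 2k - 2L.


AIC = 2*4 - 2*(-373).
= 8 + 746 = 754.

754


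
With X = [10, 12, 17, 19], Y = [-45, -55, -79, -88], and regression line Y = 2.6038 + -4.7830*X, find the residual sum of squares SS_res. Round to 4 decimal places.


Predicted values from Y = 2.6038 + -4.7830*X.
Residuals: [0.2262, -0.2078, -0.2928, 0.2732].
SSres = 0.2547.

0.2547


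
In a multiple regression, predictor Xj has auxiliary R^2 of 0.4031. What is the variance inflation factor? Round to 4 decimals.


Using VIF = 1/(1 - R^2_j):
1 - 0.4031 = 0.5969.
VIF = 1.6753.

1.6753


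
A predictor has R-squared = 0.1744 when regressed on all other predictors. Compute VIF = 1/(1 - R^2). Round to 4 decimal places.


Denominator: 1 - 0.1744 = 0.8256.
VIF = 1 / 0.8256 = 1.2112.

1.2112


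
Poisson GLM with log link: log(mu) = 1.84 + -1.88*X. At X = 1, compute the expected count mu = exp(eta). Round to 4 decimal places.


Compute eta = 1.84 + -1.88 * 1 = -0.0400.
Apply inverse link: mu = e^-0.0400 = 0.9608.

0.9608


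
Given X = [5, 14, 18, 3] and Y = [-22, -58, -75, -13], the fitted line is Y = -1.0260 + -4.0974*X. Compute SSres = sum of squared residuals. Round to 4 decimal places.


Compute predicted values, then residuals = yi - yhat_i.
Residuals: [-0.4870, 0.3896, -0.2208, 0.3182].
SSres = sum(residual^2) = 0.5390.

0.5390


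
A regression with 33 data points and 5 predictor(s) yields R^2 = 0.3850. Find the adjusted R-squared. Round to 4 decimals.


Using the formula:
(1 - 0.3850) = 0.6150.
Multiply by 32/27: 0.6150 * 32 = 19.6800, then 19.6800 / 27 = 0.7289.
Adj R^2 = 1 - 0.7289 = 0.2711.

0.2711


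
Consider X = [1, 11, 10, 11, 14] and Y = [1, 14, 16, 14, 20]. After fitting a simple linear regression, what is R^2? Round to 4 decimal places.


Fit the OLS line: b0 = -0.3457, b1 = 1.4198.
SSres = 8.0741.
SStot = 204.0000.
R^2 = 1 - 8.0741/204.0000 = 0.9604.

0.9604


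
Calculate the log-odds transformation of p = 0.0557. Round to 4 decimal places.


1 - p = 0.9443.
p/(1-p) = 0.0590.
logit = ln(0.0590) = -2.8305.

-2.8305


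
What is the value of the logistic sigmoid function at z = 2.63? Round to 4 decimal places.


First, exp(-2.6300) = 0.0721.
Then sigma(z) = 1/(1 + 0.0721) = 0.9328.

0.9328


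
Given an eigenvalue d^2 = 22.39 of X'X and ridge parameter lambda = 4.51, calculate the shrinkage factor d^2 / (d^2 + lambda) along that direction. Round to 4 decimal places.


Denominator = d^2 + lambda = 22.39 + 4.51 = 26.9000.
Shrinkage = 22.39 / 26.9000 = 0.8323.

0.8323


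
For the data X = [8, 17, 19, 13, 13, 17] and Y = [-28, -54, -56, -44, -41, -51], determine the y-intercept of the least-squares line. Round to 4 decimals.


First find the slope: b1 = -2.5786.
Means: xbar = 14.5000, ybar = -45.6667.
b0 = ybar - b1 * xbar = -45.6667 - -2.5786 * 14.5000 = -8.2767.

-8.2767


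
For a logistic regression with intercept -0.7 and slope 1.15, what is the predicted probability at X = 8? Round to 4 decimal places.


Linear predictor: z = -0.7 + 1.15 * 8 = 8.5000.
P = 1/(1 + exp(-8.5000)) = 1/(1 + 0.0002) = 0.9998.

0.9998


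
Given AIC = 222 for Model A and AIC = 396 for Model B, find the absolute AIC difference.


|AIC_A - AIC_B| = |222 - 396| = 174.
Model A is preferred (lower AIC).

174


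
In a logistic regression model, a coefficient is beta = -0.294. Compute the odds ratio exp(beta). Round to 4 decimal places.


The odds ratio is computed as:
OR = e^(-0.294) = 0.7453.

0.7453


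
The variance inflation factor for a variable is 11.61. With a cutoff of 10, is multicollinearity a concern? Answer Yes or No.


Check: VIF = 11.61 vs threshold = 10.
Since 11.61 >= 10, the answer is Yes.

Yes


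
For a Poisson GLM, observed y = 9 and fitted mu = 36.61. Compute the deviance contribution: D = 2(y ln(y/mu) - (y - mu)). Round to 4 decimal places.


Compute y*ln(y/mu) = 9*ln(9/36.61) = 9*-1.403097 = -12.627873.
y - mu = -27.61.
D = 2*(-12.627873 - (-27.61)) = 29.964254, which rounds to 29.9643.

29.9643


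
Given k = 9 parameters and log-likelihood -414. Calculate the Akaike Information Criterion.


AIC = 2k - 2*loglik = 2(9) - 2(-414).
= 18 + 828 = 846.

846


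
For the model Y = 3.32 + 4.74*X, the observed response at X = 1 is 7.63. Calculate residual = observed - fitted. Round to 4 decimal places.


Compute yhat = 3.32 + (4.74)(1) = 8.0600.
Residual = actual - predicted = 7.63 - 8.0600 = -0.4300.

-0.4300


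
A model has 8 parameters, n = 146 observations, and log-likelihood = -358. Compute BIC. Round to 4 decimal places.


Compute k*ln(n) = 8*ln(146) = 8*4.983607 = 39.868856.
Then -2*loglik = 716.
BIC = 39.868856 + 716 = 755.868856, which rounds to 755.8689.

755.8689


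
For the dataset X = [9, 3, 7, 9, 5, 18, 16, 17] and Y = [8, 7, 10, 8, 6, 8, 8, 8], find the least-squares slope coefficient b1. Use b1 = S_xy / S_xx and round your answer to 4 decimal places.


Calculate xbar = 10.5000, ybar = 7.8750.
S_xx = 232.0000, S_xy = 11.5000.
Using b1 = S_xy / S_xx = 11.5000 / 232.0000, we get b1 = 0.0496.

0.0496


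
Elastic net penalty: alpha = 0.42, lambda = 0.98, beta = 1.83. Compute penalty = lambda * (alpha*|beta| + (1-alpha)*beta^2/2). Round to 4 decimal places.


Compute:
L1 = 0.42 * 1.83 = 0.7686.
L2 = 0.58 * 1.83^2 / 2 = 0.9712.
Penalty = 0.98 * (0.7686 + 0.9712) = 1.7050.

1.7050


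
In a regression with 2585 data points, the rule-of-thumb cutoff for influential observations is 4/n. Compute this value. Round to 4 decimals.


The threshold is 4/n.
4/2585 = 0.0015.

0.0015


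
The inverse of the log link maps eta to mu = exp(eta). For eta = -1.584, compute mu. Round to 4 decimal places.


mu = exp(eta) = exp(-1.584).
= 0.2052.

0.2052


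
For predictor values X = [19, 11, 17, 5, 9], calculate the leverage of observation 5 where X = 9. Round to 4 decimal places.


Compute xbar = 12.2000 with n = 5 observations.
SXX = 132.8000.
Leverage = 1/5 + (9 - 12.2000)^2/132.8000 = 0.2771.

0.2771


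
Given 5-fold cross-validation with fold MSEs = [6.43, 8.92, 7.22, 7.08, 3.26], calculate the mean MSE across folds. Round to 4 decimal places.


Add all fold MSEs: 32.9100.
Divide by k = 5: 32.9100/5 = 6.5820.

6.5820


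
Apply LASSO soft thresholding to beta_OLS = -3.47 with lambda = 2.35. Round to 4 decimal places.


Absolute value: |-3.47| = 3.47.
Compare to lambda = 2.35.
Since |beta| > lambda, coefficient = sign(beta)*(|beta| - lambda) = -1.1200.

-1.1200


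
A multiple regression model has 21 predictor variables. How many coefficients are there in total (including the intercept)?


Including the intercept, the model has 21 predictor coefficients + 1 intercept.
Total = 22.

22


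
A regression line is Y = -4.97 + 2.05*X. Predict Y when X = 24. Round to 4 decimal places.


Substitute X = 24 into the equation:
Y = -4.97 + 2.05 * 24 = -4.97 + 49.2000 = 44.2300.

44.2300


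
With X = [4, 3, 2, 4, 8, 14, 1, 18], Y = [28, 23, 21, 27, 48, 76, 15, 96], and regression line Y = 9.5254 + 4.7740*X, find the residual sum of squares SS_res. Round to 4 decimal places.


For each point, residual = actual - predicted.
Residuals: [-0.6214, -0.8474, 1.9266, -1.6214, 0.2826, -0.3614, 0.7006, 0.5426].
Sum of squared residuals = 8.4407.

8.4407


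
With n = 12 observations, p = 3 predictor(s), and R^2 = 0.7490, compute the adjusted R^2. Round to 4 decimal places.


Plug in: Adj R^2 = 1 - (1 - 0.7490) * 11/8.
= 1 - 0.2510 * 11/8
= 1 - 2.7610 / 8
= 1 - 0.3451 = 0.6549.

0.6549


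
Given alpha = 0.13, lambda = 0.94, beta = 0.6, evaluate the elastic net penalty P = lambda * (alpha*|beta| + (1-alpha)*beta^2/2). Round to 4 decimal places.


alpha * |beta| = 0.13 * 0.6 = 0.0780.
(1-alpha) * beta^2/2 = 0.87 * 0.3600/2 = 0.1566.
Total = 0.94 * (0.0780 + 0.1566) = 0.2205.

0.2205


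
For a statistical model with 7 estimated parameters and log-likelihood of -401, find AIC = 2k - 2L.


AIC = 2*7 - 2*(-401).
= 14 + 802 = 816.

816


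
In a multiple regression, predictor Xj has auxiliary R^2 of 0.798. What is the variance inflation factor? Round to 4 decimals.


Denominator: 1 - 0.798 = 0.202.
VIF = 1 / 0.202 = 4.9505.

4.9505


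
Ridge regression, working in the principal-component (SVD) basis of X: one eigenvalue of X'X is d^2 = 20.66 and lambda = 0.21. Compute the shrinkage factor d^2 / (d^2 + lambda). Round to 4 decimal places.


d^2 + lambda = 20.66 + 0.21 = 20.8700.
Shrinkage factor = 20.66/20.8700 = 0.9899.

0.9899


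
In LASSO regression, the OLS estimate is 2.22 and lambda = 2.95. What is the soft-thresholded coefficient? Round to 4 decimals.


Check: |2.22| = 2.22 vs lambda = 2.95.
Since |beta| <= lambda, the coefficient is set to 0.
Soft-thresholded coefficient = 0.0000.

0.0000


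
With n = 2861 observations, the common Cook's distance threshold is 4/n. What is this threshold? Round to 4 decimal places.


The threshold is 4/n.
4/2861 = 0.0014.

0.0014


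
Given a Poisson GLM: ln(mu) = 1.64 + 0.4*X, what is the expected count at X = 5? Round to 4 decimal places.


Linear predictor: eta = 1.64 + (0.4)(5) = 3.6400.
Expected count: mu = exp(3.6400) = 38.0918.

38.0918


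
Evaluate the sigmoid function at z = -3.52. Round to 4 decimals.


exp(3.5200) = 33.7844.
1 + exp(-z) = 34.7844.
sigmoid = 1/34.7844 = 0.0287.

0.0287


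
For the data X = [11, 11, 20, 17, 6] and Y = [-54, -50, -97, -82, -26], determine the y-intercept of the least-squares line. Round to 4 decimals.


The slope is b1 = -5.0574.
Sample means are xbar = 13.0000 and ybar = -61.8000.
Intercept: b0 = -61.8000 - (-5.0574)(13.0000) = 3.9459.

3.9459


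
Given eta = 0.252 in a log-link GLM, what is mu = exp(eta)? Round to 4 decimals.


Apply the inverse link:
mu = e^0.252 = 1.2866.

1.2866


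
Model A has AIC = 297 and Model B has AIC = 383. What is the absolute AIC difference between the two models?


Absolute difference = |297 - 383| = 86.
The model with lower AIC (A) is preferred.

86


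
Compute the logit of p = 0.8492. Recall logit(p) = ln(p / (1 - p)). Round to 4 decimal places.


1 - p = 0.1508.
p/(1-p) = 5.6313.
logit = ln(5.6313) = 1.7283.

1.7283


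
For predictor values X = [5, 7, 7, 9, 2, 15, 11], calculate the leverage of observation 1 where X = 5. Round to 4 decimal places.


Mean of X: xbar = 8.0000.
SXX = 106.0000.
For X = 5: h = 1/7 + (5 - 8.0000)^2/106.0000 = 0.2278.

0.2278


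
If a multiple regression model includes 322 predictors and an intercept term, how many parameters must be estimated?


Including the intercept, the model has 322 predictor coefficients + 1 intercept.
Total = 323.

323
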